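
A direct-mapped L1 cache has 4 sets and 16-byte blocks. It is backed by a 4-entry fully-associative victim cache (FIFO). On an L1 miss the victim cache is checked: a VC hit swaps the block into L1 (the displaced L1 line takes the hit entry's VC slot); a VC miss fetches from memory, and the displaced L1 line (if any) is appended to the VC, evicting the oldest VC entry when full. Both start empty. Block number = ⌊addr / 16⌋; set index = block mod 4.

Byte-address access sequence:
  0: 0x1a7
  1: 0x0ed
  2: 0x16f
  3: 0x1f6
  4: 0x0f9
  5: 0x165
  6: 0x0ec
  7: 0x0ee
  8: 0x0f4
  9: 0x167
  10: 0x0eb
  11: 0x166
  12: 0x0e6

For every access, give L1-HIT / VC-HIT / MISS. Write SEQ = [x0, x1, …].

SEQ = [MISS, MISS, MISS, MISS, MISS, L1-HIT, VC-HIT, L1-HIT, L1-HIT, VC-HIT, VC-HIT, VC-HIT, VC-HIT]

#0 0x1a7→b26/s2 MISS; vc=[]
#1 0xed→b14/s2 MISS; vc=[26]
#2 0x16f→b22/s2 MISS; vc=[26,14]
#3 0x1f6→b31/s3 MISS; vc=[26,14]
#4 0xf9→b15/s3 MISS; vc=[26,14,31]
#5 0x165→b22/s2 L1-HIT; vc=[26,14,31]
#6 0xec→b14/s2 VC-HIT; vc=[26,22,31]
#7 0xee→b14/s2 L1-HIT; vc=[26,22,31]
#8 0xf4→b15/s3 L1-HIT; vc=[26,22,31]
#9 0x167→b22/s2 VC-HIT; vc=[26,14,31]
#10 0xeb→b14/s2 VC-HIT; vc=[26,22,31]
#11 0x166→b22/s2 VC-HIT; vc=[26,14,31]
#12 0xe6→b14/s2 VC-HIT; vc=[26,22,31]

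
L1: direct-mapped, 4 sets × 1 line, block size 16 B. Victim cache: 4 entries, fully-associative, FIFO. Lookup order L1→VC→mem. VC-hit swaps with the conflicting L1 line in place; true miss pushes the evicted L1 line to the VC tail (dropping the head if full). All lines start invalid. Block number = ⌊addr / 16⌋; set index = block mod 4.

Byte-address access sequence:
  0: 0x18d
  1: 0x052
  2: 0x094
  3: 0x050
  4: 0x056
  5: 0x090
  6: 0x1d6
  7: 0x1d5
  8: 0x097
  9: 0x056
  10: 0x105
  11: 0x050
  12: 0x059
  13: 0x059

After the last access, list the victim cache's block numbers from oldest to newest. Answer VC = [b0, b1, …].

VC = [9, 29, 24]

  [0] addr=0x18d blk=24 s=0: MISS | VC []
  [1] addr=0x52 blk=5 s=1: MISS | VC []
  [2] addr=0x94 blk=9 s=1: MISS | VC [5]
  [3] addr=0x50 blk=5 s=1: VC-HIT | VC [9]
  [4] addr=0x56 blk=5 s=1: L1-HIT | VC [9]
  [5] addr=0x90 blk=9 s=1: VC-HIT | VC [5]
  [6] addr=0x1d6 blk=29 s=1: MISS | VC [5, 9]
  [7] addr=0x1d5 blk=29 s=1: L1-HIT | VC [5, 9]
  [8] addr=0x97 blk=9 s=1: VC-HIT | VC [5, 29]
  [9] addr=0x56 blk=5 s=1: VC-HIT | VC [9, 29]
  [10] addr=0x105 blk=16 s=0: MISS | VC [9, 29, 24]
  [11] addr=0x50 blk=5 s=1: L1-HIT | VC [9, 29, 24]
  [12] addr=0x59 blk=5 s=1: L1-HIT | VC [9, 29, 24]
  [13] addr=0x59 blk=5 s=1: L1-HIT | VC [9, 29, 24]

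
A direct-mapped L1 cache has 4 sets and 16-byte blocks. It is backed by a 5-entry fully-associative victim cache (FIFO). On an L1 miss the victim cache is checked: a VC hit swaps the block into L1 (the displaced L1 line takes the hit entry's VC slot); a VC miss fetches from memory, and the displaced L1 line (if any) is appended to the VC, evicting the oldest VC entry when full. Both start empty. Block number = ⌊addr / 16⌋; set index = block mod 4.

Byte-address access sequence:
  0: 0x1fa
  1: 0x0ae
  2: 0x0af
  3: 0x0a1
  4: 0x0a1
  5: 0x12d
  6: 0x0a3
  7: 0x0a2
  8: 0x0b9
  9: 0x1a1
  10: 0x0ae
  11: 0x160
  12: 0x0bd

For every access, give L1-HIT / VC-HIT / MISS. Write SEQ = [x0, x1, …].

SEQ = [MISS, MISS, L1-HIT, L1-HIT, L1-HIT, MISS, VC-HIT, L1-HIT, MISS, MISS, VC-HIT, MISS, L1-HIT]

  [0] addr=0x1fa blk=31 s=3: MISS | VC []
  [1] addr=0xae blk=10 s=2: MISS | VC []
  [2] addr=0xaf blk=10 s=2: L1-HIT | VC []
  [3] addr=0xa1 blk=10 s=2: L1-HIT | VC []
  [4] addr=0xa1 blk=10 s=2: L1-HIT | VC []
  [5] addr=0x12d blk=18 s=2: MISS | VC [10]
  [6] addr=0xa3 blk=10 s=2: VC-HIT | VC [18]
  [7] addr=0xa2 blk=10 s=2: L1-HIT | VC [18]
  [8] addr=0xb9 blk=11 s=3: MISS | VC [18, 31]
  [9] addr=0x1a1 blk=26 s=2: MISS | VC [18, 31, 10]
  [10] addr=0xae blk=10 s=2: VC-HIT | VC [18, 31, 26]
  [11] addr=0x160 blk=22 s=2: MISS | VC [18, 31, 26, 10]
  [12] addr=0xbd blk=11 s=3: L1-HIT | VC [18, 31, 26, 10]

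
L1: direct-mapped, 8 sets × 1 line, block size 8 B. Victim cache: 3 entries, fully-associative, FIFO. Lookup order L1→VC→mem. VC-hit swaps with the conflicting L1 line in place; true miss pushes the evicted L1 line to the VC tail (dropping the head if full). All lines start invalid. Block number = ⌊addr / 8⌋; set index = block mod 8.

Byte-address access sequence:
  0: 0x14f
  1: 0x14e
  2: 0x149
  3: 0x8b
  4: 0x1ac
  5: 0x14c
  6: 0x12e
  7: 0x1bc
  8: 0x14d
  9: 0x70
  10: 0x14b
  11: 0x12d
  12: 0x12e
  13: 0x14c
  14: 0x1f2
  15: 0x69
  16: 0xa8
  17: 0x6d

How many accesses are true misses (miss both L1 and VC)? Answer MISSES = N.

MISSES = 9

  [0] addr=0x14f blk=41 s=1: MISS | VC []
  [1] addr=0x14e blk=41 s=1: L1-HIT | VC []
  [2] addr=0x149 blk=41 s=1: L1-HIT | VC []
  [3] addr=0x8b blk=17 s=1: MISS | VC [41]
  [4] addr=0x1ac blk=53 s=5: MISS | VC [41]
  [5] addr=0x14c blk=41 s=1: VC-HIT | VC [17]
  [6] addr=0x12e blk=37 s=5: MISS | VC [17, 53]
  [7] addr=0x1bc blk=55 s=7: MISS | VC [17, 53]
  [8] addr=0x14d blk=41 s=1: L1-HIT | VC [17, 53]
  [9] addr=0x70 blk=14 s=6: MISS | VC [17, 53]
  [10] addr=0x14b blk=41 s=1: L1-HIT | VC [17, 53]
  [11] addr=0x12d blk=37 s=5: L1-HIT | VC [17, 53]
  [12] addr=0x12e blk=37 s=5: L1-HIT | VC [17, 53]
  [13] addr=0x14c blk=41 s=1: L1-HIT | VC [17, 53]
  [14] addr=0x1f2 blk=62 s=6: MISS | VC [17, 53, 14]
  [15] addr=0x69 blk=13 s=5: MISS | VC [53, 14, 37]
  [16] addr=0xa8 blk=21 s=5: MISS | VC [14, 37, 13]
  [17] addr=0x6d blk=13 s=5: VC-HIT | VC [14, 37, 21]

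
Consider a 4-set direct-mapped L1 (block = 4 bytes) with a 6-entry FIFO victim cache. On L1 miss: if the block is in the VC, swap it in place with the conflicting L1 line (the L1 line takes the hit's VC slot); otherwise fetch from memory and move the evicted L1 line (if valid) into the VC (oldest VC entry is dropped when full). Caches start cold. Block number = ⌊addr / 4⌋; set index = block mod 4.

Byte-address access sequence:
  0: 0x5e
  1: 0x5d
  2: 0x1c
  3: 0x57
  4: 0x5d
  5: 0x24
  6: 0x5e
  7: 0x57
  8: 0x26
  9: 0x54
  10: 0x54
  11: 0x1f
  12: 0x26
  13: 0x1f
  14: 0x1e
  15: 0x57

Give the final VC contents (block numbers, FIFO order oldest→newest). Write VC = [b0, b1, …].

0: 0x5e (blk 23, set 3) → MISS  vc=[]
1: 0x5d (blk 23, set 3) → L1-HIT  vc=[]
2: 0x1c (blk 7, set 3) → MISS  vc=[23]
3: 0x57 (blk 21, set 1) → MISS  vc=[23]
4: 0x5d (blk 23, set 3) → VC-HIT  vc=[7]
5: 0x24 (blk 9, set 1) → MISS  vc=[7, 21]
6: 0x5e (blk 23, set 3) → L1-HIT  vc=[7, 21]
7: 0x57 (blk 21, set 1) → VC-HIT  vc=[7, 9]
8: 0x26 (blk 9, set 1) → VC-HIT  vc=[7, 21]
9: 0x54 (blk 21, set 1) → VC-HIT  vc=[7, 9]
10: 0x54 (blk 21, set 1) → L1-HIT  vc=[7, 9]
11: 0x1f (blk 7, set 3) → VC-HIT  vc=[23, 9]
12: 0x26 (blk 9, set 1) → VC-HIT  vc=[23, 21]
13: 0x1f (blk 7, set 3) → L1-HIT  vc=[23, 21]
14: 0x1e (blk 7, set 3) → L1-HIT  vc=[23, 21]
15: 0x57 (blk 21, set 1) → VC-HIT  vc=[23, 9]

VC = [23, 9]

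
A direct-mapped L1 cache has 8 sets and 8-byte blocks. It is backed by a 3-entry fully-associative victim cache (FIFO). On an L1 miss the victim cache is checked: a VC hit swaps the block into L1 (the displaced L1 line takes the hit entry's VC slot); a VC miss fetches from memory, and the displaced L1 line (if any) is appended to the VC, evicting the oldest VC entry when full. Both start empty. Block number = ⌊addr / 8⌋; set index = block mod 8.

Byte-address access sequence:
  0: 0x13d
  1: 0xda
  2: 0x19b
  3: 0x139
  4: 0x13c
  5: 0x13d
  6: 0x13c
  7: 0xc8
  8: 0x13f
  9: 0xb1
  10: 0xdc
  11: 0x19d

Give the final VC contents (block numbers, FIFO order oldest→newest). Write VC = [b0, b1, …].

VC = [27]

  [0] addr=0x13d blk=39 s=7: MISS | VC []
  [1] addr=0xda blk=27 s=3: MISS | VC []
  [2] addr=0x19b blk=51 s=3: MISS | VC [27]
  [3] addr=0x139 blk=39 s=7: L1-HIT | VC [27]
  [4] addr=0x13c blk=39 s=7: L1-HIT | VC [27]
  [5] addr=0x13d blk=39 s=7: L1-HIT | VC [27]
  [6] addr=0x13c blk=39 s=7: L1-HIT | VC [27]
  [7] addr=0xc8 blk=25 s=1: MISS | VC [27]
  [8] addr=0x13f blk=39 s=7: L1-HIT | VC [27]
  [9] addr=0xb1 blk=22 s=6: MISS | VC [27]
  [10] addr=0xdc blk=27 s=3: VC-HIT | VC [51]
  [11] addr=0x19d blk=51 s=3: VC-HIT | VC [27]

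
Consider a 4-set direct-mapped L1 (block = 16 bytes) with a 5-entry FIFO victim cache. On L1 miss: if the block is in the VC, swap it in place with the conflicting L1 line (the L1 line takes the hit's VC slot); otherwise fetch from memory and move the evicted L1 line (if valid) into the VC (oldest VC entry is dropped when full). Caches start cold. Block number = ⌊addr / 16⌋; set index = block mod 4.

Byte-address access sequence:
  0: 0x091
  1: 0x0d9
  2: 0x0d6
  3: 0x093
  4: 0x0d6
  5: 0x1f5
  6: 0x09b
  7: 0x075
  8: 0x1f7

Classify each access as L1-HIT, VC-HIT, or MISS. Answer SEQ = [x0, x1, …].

SEQ = [MISS, MISS, L1-HIT, VC-HIT, VC-HIT, MISS, VC-HIT, MISS, VC-HIT]

  [0] addr=0x91 blk=9 s=1: MISS | VC []
  [1] addr=0xd9 blk=13 s=1: MISS | VC [9]
  [2] addr=0xd6 blk=13 s=1: L1-HIT | VC [9]
  [3] addr=0x93 blk=9 s=1: VC-HIT | VC [13]
  [4] addr=0xd6 blk=13 s=1: VC-HIT | VC [9]
  [5] addr=0x1f5 blk=31 s=3: MISS | VC [9]
  [6] addr=0x9b blk=9 s=1: VC-HIT | VC [13]
  [7] addr=0x75 blk=7 s=3: MISS | VC [13, 31]
  [8] addr=0x1f7 blk=31 s=3: VC-HIT | VC [13, 7]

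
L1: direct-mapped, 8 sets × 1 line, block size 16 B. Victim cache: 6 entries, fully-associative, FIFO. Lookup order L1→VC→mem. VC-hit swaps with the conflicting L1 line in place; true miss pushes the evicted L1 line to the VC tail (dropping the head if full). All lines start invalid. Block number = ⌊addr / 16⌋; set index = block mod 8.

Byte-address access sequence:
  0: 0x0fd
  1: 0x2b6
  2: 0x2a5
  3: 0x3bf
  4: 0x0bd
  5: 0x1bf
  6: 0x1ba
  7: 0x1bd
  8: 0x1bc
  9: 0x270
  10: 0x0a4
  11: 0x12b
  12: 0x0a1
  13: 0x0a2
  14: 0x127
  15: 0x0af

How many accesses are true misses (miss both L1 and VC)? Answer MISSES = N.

MISSES = 9

  [0] addr=0xfd blk=15 s=7: MISS | VC []
  [1] addr=0x2b6 blk=43 s=3: MISS | VC []
  [2] addr=0x2a5 blk=42 s=2: MISS | VC []
  [3] addr=0x3bf blk=59 s=3: MISS | VC [43]
  [4] addr=0xbd blk=11 s=3: MISS | VC [43, 59]
  [5] addr=0x1bf blk=27 s=3: MISS | VC [43, 59, 11]
  [6] addr=0x1ba blk=27 s=3: L1-HIT | VC [43, 59, 11]
  [7] addr=0x1bd blk=27 s=3: L1-HIT | VC [43, 59, 11]
  [8] addr=0x1bc blk=27 s=3: L1-HIT | VC [43, 59, 11]
  [9] addr=0x270 blk=39 s=7: MISS | VC [43, 59, 11, 15]
  [10] addr=0xa4 blk=10 s=2: MISS | VC [43, 59, 11, 15, 42]
  [11] addr=0x12b blk=18 s=2: MISS | VC [43, 59, 11, 15, 42, 10]
  [12] addr=0xa1 blk=10 s=2: VC-HIT | VC [43, 59, 11, 15, 42, 18]
  [13] addr=0xa2 blk=10 s=2: L1-HIT | VC [43, 59, 11, 15, 42, 18]
  [14] addr=0x127 blk=18 s=2: VC-HIT | VC [43, 59, 11, 15, 42, 10]
  [15] addr=0xaf blk=10 s=2: VC-HIT | VC [43, 59, 11, 15, 42, 18]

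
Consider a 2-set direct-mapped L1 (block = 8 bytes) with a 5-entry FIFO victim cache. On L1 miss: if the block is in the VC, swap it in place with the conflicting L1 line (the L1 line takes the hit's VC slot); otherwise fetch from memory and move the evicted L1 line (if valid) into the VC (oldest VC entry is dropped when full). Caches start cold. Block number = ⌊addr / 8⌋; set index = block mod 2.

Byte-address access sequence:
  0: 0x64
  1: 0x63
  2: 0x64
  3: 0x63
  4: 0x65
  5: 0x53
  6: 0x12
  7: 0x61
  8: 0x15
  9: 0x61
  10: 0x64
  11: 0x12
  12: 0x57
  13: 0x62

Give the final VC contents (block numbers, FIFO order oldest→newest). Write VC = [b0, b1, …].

VC = [10, 2]

  [0] addr=0x64 blk=12 s=0: MISS | VC []
  [1] addr=0x63 blk=12 s=0: L1-HIT | VC []
  [2] addr=0x64 blk=12 s=0: L1-HIT | VC []
  [3] addr=0x63 blk=12 s=0: L1-HIT | VC []
  [4] addr=0x65 blk=12 s=0: L1-HIT | VC []
  [5] addr=0x53 blk=10 s=0: MISS | VC [12]
  [6] addr=0x12 blk=2 s=0: MISS | VC [12, 10]
  [7] addr=0x61 blk=12 s=0: VC-HIT | VC [2, 10]
  [8] addr=0x15 blk=2 s=0: VC-HIT | VC [12, 10]
  [9] addr=0x61 blk=12 s=0: VC-HIT | VC [2, 10]
  [10] addr=0x64 blk=12 s=0: L1-HIT | VC [2, 10]
  [11] addr=0x12 blk=2 s=0: VC-HIT | VC [12, 10]
  [12] addr=0x57 blk=10 s=0: VC-HIT | VC [12, 2]
  [13] addr=0x62 blk=12 s=0: VC-HIT | VC [10, 2]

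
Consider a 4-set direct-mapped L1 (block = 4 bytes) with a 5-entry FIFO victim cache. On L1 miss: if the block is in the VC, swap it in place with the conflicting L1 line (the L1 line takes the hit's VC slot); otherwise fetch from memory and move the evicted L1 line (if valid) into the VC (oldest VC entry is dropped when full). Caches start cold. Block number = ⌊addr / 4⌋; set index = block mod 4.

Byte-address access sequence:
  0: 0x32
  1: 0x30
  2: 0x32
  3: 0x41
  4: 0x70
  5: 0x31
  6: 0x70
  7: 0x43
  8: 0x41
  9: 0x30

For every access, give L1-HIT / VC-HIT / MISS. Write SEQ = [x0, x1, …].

#0 0x32→b12/s0 MISS; vc=[]
#1 0x30→b12/s0 L1-HIT; vc=[]
#2 0x32→b12/s0 L1-HIT; vc=[]
#3 0x41→b16/s0 MISS; vc=[12]
#4 0x70→b28/s0 MISS; vc=[12,16]
#5 0x31→b12/s0 VC-HIT; vc=[28,16]
#6 0x70→b28/s0 VC-HIT; vc=[12,16]
#7 0x43→b16/s0 VC-HIT; vc=[12,28]
#8 0x41→b16/s0 L1-HIT; vc=[12,28]
#9 0x30→b12/s0 VC-HIT; vc=[16,28]

SEQ = [MISS, L1-HIT, L1-HIT, MISS, MISS, VC-HIT, VC-HIT, VC-HIT, L1-HIT, VC-HIT]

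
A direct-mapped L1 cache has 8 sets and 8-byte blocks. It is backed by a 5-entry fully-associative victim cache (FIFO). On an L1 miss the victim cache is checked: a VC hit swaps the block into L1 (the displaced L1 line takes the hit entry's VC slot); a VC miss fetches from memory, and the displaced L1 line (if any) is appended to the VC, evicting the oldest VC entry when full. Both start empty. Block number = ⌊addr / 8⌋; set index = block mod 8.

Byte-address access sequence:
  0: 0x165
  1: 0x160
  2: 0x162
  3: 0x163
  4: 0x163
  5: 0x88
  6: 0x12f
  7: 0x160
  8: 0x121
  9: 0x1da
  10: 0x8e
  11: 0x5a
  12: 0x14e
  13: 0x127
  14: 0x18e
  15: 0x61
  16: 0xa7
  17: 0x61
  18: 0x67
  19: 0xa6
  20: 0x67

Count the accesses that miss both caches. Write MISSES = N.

MISSES = 10

0: 0x165 (blk 44, set 4) → MISS  vc=[]
1: 0x160 (blk 44, set 4) → L1-HIT  vc=[]
2: 0x162 (blk 44, set 4) → L1-HIT  vc=[]
3: 0x163 (blk 44, set 4) → L1-HIT  vc=[]
4: 0x163 (blk 44, set 4) → L1-HIT  vc=[]
5: 0x88 (blk 17, set 1) → MISS  vc=[]
6: 0x12f (blk 37, set 5) → MISS  vc=[]
7: 0x160 (blk 44, set 4) → L1-HIT  vc=[]
8: 0x121 (blk 36, set 4) → MISS  vc=[44]
9: 0x1da (blk 59, set 3) → MISS  vc=[44]
10: 0x8e (blk 17, set 1) → L1-HIT  vc=[44]
11: 0x5a (blk 11, set 3) → MISS  vc=[44, 59]
12: 0x14e (blk 41, set 1) → MISS  vc=[44, 59, 17]
13: 0x127 (blk 36, set 4) → L1-HIT  vc=[44, 59, 17]
14: 0x18e (blk 49, set 1) → MISS  vc=[44, 59, 17, 41]
15: 0x61 (blk 12, set 4) → MISS  vc=[44, 59, 17, 41, 36]
16: 0xa7 (blk 20, set 4) → MISS  vc=[59, 17, 41, 36, 12]
17: 0x61 (blk 12, set 4) → VC-HIT  vc=[59, 17, 41, 36, 20]
18: 0x67 (blk 12, set 4) → L1-HIT  vc=[59, 17, 41, 36, 20]
19: 0xa6 (blk 20, set 4) → VC-HIT  vc=[59, 17, 41, 36, 12]
20: 0x67 (blk 12, set 4) → VC-HIT  vc=[59, 17, 41, 36, 20]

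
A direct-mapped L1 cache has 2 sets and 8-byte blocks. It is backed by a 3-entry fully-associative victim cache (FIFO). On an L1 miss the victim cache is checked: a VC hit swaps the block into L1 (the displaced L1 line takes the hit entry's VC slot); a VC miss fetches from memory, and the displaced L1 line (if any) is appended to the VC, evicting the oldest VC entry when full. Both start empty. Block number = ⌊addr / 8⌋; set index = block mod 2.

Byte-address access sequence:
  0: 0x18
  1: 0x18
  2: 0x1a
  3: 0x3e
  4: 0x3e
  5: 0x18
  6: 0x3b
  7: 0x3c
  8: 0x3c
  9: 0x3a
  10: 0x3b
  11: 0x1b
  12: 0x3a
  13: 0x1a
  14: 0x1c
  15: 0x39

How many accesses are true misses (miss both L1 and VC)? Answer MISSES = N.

MISSES = 2

#0 0x18→b3/s1 MISS; vc=[]
#1 0x18→b3/s1 L1-HIT; vc=[]
#2 0x1a→b3/s1 L1-HIT; vc=[]
#3 0x3e→b7/s1 MISS; vc=[3]
#4 0x3e→b7/s1 L1-HIT; vc=[3]
#5 0x18→b3/s1 VC-HIT; vc=[7]
#6 0x3b→b7/s1 VC-HIT; vc=[3]
#7 0x3c→b7/s1 L1-HIT; vc=[3]
#8 0x3c→b7/s1 L1-HIT; vc=[3]
#9 0x3a→b7/s1 L1-HIT; vc=[3]
#10 0x3b→b7/s1 L1-HIT; vc=[3]
#11 0x1b→b3/s1 VC-HIT; vc=[7]
#12 0x3a→b7/s1 VC-HIT; vc=[3]
#13 0x1a→b3/s1 VC-HIT; vc=[7]
#14 0x1c→b3/s1 L1-HIT; vc=[7]
#15 0x39→b7/s1 VC-HIT; vc=[3]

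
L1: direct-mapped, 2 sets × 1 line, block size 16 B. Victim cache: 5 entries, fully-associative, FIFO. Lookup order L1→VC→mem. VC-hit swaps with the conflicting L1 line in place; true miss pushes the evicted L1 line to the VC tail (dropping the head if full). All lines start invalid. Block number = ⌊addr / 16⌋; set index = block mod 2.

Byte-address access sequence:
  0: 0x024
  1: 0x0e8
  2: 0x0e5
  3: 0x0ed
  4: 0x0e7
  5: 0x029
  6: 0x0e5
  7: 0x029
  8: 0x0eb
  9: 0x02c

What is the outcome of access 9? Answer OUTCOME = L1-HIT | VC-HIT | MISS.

OUTCOME = VC-HIT

#0 0x24→b2/s0 MISS; vc=[]
#1 0xe8→b14/s0 MISS; vc=[2]
#2 0xe5→b14/s0 L1-HIT; vc=[2]
#3 0xed→b14/s0 L1-HIT; vc=[2]
#4 0xe7→b14/s0 L1-HIT; vc=[2]
#5 0x29→b2/s0 VC-HIT; vc=[14]
#6 0xe5→b14/s0 VC-HIT; vc=[2]
#7 0x29→b2/s0 VC-HIT; vc=[14]
#8 0xeb→b14/s0 VC-HIT; vc=[2]
#9 0x2c→b2/s0 VC-HIT; vc=[14]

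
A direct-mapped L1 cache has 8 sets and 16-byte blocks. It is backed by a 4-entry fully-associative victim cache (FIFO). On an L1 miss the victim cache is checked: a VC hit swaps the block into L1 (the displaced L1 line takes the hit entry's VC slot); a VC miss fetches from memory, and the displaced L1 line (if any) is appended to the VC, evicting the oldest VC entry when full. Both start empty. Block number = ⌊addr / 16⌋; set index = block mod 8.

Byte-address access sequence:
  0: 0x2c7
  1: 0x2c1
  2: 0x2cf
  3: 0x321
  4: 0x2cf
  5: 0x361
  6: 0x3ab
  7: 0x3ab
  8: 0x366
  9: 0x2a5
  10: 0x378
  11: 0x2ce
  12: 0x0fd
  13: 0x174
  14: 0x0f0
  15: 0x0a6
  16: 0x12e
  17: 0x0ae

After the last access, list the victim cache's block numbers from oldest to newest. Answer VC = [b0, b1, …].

0: 0x2c7 (blk 44, set 4) → MISS  vc=[]
1: 0x2c1 (blk 44, set 4) → L1-HIT  vc=[]
2: 0x2cf (blk 44, set 4) → L1-HIT  vc=[]
3: 0x321 (blk 50, set 2) → MISS  vc=[]
4: 0x2cf (blk 44, set 4) → L1-HIT  vc=[]
5: 0x361 (blk 54, set 6) → MISS  vc=[]
6: 0x3ab (blk 58, set 2) → MISS  vc=[50]
7: 0x3ab (blk 58, set 2) → L1-HIT  vc=[50]
8: 0x366 (blk 54, set 6) → L1-HIT  vc=[50]
9: 0x2a5 (blk 42, set 2) → MISS  vc=[50, 58]
10: 0x378 (blk 55, set 7) → MISS  vc=[50, 58]
11: 0x2ce (blk 44, set 4) → L1-HIT  vc=[50, 58]
12: 0xfd (blk 15, set 7) → MISS  vc=[50, 58, 55]
13: 0x174 (blk 23, set 7) → MISS  vc=[50, 58, 55, 15]
14: 0xf0 (blk 15, set 7) → VC-HIT  vc=[50, 58, 55, 23]
15: 0xa6 (blk 10, set 2) → MISS  vc=[58, 55, 23, 42]
16: 0x12e (blk 18, set 2) → MISS  vc=[55, 23, 42, 10]
17: 0xae (blk 10, set 2) → VC-HIT  vc=[55, 23, 42, 18]

VC = [55, 23, 42, 18]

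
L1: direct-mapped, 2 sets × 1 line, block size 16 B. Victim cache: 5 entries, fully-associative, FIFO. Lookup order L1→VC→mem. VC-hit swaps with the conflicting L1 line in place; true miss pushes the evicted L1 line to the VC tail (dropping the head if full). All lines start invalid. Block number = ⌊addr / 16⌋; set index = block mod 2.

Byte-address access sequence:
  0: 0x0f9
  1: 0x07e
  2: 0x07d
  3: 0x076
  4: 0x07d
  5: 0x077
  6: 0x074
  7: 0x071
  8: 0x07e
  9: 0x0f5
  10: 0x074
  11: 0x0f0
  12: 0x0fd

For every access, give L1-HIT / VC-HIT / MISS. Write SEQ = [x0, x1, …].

SEQ = [MISS, MISS, L1-HIT, L1-HIT, L1-HIT, L1-HIT, L1-HIT, L1-HIT, L1-HIT, VC-HIT, VC-HIT, VC-HIT, L1-HIT]

0: 0xf9 (blk 15, set 1) → MISS  vc=[]
1: 0x7e (blk 7, set 1) → MISS  vc=[15]
2: 0x7d (blk 7, set 1) → L1-HIT  vc=[15]
3: 0x76 (blk 7, set 1) → L1-HIT  vc=[15]
4: 0x7d (blk 7, set 1) → L1-HIT  vc=[15]
5: 0x77 (blk 7, set 1) → L1-HIT  vc=[15]
6: 0x74 (blk 7, set 1) → L1-HIT  vc=[15]
7: 0x71 (blk 7, set 1) → L1-HIT  vc=[15]
8: 0x7e (blk 7, set 1) → L1-HIT  vc=[15]
9: 0xf5 (blk 15, set 1) → VC-HIT  vc=[7]
10: 0x74 (blk 7, set 1) → VC-HIT  vc=[15]
11: 0xf0 (blk 15, set 1) → VC-HIT  vc=[7]
12: 0xfd (blk 15, set 1) → L1-HIT  vc=[7]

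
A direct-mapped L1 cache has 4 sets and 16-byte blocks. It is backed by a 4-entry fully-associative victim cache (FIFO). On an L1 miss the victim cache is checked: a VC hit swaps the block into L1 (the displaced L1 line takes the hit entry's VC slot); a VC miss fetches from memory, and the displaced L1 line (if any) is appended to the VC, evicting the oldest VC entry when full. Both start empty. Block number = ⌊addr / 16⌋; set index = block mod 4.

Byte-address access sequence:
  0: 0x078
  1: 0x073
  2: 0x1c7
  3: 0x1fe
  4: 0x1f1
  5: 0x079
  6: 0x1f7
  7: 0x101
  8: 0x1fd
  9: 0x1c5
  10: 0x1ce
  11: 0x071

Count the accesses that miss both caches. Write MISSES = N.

MISSES = 4

#0 0x78→b7/s3 MISS; vc=[]
#1 0x73→b7/s3 L1-HIT; vc=[]
#2 0x1c7→b28/s0 MISS; vc=[]
#3 0x1fe→b31/s3 MISS; vc=[7]
#4 0x1f1→b31/s3 L1-HIT; vc=[7]
#5 0x79→b7/s3 VC-HIT; vc=[31]
#6 0x1f7→b31/s3 VC-HIT; vc=[7]
#7 0x101→b16/s0 MISS; vc=[7,28]
#8 0x1fd→b31/s3 L1-HIT; vc=[7,28]
#9 0x1c5→b28/s0 VC-HIT; vc=[7,16]
#10 0x1ce→b28/s0 L1-HIT; vc=[7,16]
#11 0x71→b7/s3 VC-HIT; vc=[31,16]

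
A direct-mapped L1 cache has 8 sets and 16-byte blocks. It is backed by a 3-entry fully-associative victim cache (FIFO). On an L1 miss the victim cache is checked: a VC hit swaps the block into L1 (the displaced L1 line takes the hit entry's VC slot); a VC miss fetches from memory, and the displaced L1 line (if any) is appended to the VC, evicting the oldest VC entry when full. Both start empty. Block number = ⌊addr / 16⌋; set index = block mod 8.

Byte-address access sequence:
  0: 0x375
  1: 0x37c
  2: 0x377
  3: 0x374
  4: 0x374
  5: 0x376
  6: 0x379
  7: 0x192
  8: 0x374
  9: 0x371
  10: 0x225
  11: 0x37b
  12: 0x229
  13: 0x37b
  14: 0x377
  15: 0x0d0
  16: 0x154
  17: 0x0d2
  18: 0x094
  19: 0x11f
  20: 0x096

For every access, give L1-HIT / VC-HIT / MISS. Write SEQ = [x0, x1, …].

0: 0x375 (blk 55, set 7) → MISS  vc=[]
1: 0x37c (blk 55, set 7) → L1-HIT  vc=[]
2: 0x377 (blk 55, set 7) → L1-HIT  vc=[]
3: 0x374 (blk 55, set 7) → L1-HIT  vc=[]
4: 0x374 (blk 55, set 7) → L1-HIT  vc=[]
5: 0x376 (blk 55, set 7) → L1-HIT  vc=[]
6: 0x379 (blk 55, set 7) → L1-HIT  vc=[]
7: 0x192 (blk 25, set 1) → MISS  vc=[]
8: 0x374 (blk 55, set 7) → L1-HIT  vc=[]
9: 0x371 (blk 55, set 7) → L1-HIT  vc=[]
10: 0x225 (blk 34, set 2) → MISS  vc=[]
11: 0x37b (blk 55, set 7) → L1-HIT  vc=[]
12: 0x229 (blk 34, set 2) → L1-HIT  vc=[]
13: 0x37b (blk 55, set 7) → L1-HIT  vc=[]
14: 0x377 (blk 55, set 7) → L1-HIT  vc=[]
15: 0xd0 (blk 13, set 5) → MISS  vc=[]
16: 0x154 (blk 21, set 5) → MISS  vc=[13]
17: 0xd2 (blk 13, set 5) → VC-HIT  vc=[21]
18: 0x94 (blk 9, set 1) → MISS  vc=[21, 25]
19: 0x11f (blk 17, set 1) → MISS  vc=[21, 25, 9]
20: 0x96 (blk 9, set 1) → VC-HIT  vc=[21, 25, 17]

SEQ = [MISS, L1-HIT, L1-HIT, L1-HIT, L1-HIT, L1-HIT, L1-HIT, MISS, L1-HIT, L1-HIT, MISS, L1-HIT, L1-HIT, L1-HIT, L1-HIT, MISS, MISS, VC-HIT, MISS, MISS, VC-HIT]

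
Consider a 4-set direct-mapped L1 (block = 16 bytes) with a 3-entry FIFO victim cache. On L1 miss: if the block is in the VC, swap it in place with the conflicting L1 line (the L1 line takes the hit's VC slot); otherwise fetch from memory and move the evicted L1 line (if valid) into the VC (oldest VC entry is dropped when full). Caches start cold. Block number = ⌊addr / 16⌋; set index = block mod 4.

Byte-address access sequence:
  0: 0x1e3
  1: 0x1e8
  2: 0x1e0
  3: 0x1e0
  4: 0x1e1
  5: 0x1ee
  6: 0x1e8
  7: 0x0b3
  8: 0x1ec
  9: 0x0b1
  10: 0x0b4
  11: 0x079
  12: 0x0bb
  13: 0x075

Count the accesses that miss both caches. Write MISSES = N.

MISSES = 3

#0 0x1e3→b30/s2 MISS; vc=[]
#1 0x1e8→b30/s2 L1-HIT; vc=[]
#2 0x1e0→b30/s2 L1-HIT; vc=[]
#3 0x1e0→b30/s2 L1-HIT; vc=[]
#4 0x1e1→b30/s2 L1-HIT; vc=[]
#5 0x1ee→b30/s2 L1-HIT; vc=[]
#6 0x1e8→b30/s2 L1-HIT; vc=[]
#7 0xb3→b11/s3 MISS; vc=[]
#8 0x1ec→b30/s2 L1-HIT; vc=[]
#9 0xb1→b11/s3 L1-HIT; vc=[]
#10 0xb4→b11/s3 L1-HIT; vc=[]
#11 0x79→b7/s3 MISS; vc=[11]
#12 0xbb→b11/s3 VC-HIT; vc=[7]
#13 0x75→b7/s3 VC-HIT; vc=[11]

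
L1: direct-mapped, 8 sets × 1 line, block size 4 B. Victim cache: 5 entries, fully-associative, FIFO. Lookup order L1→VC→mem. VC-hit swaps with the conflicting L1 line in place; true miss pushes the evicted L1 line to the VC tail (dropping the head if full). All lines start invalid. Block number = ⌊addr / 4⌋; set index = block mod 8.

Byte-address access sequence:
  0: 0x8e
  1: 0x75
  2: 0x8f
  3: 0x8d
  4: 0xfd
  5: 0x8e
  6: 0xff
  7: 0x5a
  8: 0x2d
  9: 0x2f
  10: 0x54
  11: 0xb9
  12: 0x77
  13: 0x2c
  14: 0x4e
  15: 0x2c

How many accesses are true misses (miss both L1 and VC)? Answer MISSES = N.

  [0] addr=0x8e blk=35 s=3: MISS | VC []
  [1] addr=0x75 blk=29 s=5: MISS | VC []
  [2] addr=0x8f blk=35 s=3: L1-HIT | VC []
  [3] addr=0x8d blk=35 s=3: L1-HIT | VC []
  [4] addr=0xfd blk=63 s=7: MISS | VC []
  [5] addr=0x8e blk=35 s=3: L1-HIT | VC []
  [6] addr=0xff blk=63 s=7: L1-HIT | VC []
  [7] addr=0x5a blk=22 s=6: MISS | VC []
  [8] addr=0x2d blk=11 s=3: MISS | VC [35]
  [9] addr=0x2f blk=11 s=3: L1-HIT | VC [35]
  [10] addr=0x54 blk=21 s=5: MISS | VC [35, 29]
  [11] addr=0xb9 blk=46 s=6: MISS | VC [35, 29, 22]
  [12] addr=0x77 blk=29 s=5: VC-HIT | VC [35, 21, 22]
  [13] addr=0x2c blk=11 s=3: L1-HIT | VC [35, 21, 22]
  [14] addr=0x4e blk=19 s=3: MISS | VC [35, 21, 22, 11]
  [15] addr=0x2c blk=11 s=3: VC-HIT | VC [35, 21, 22, 19]

MISSES = 8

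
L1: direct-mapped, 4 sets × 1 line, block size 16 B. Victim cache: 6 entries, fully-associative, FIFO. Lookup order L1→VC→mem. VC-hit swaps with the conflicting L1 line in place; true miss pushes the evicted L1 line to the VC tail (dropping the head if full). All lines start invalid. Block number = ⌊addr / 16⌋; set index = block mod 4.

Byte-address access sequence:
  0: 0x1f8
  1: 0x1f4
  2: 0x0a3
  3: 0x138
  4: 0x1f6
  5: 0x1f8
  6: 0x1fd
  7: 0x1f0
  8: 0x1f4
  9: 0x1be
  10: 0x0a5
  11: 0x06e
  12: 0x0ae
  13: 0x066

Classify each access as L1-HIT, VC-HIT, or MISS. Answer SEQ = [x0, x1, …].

#0 0x1f8→b31/s3 MISS; vc=[]
#1 0x1f4→b31/s3 L1-HIT; vc=[]
#2 0xa3→b10/s2 MISS; vc=[]
#3 0x138→b19/s3 MISS; vc=[31]
#4 0x1f6→b31/s3 VC-HIT; vc=[19]
#5 0x1f8→b31/s3 L1-HIT; vc=[19]
#6 0x1fd→b31/s3 L1-HIT; vc=[19]
#7 0x1f0→b31/s3 L1-HIT; vc=[19]
#8 0x1f4→b31/s3 L1-HIT; vc=[19]
#9 0x1be→b27/s3 MISS; vc=[19,31]
#10 0xa5→b10/s2 L1-HIT; vc=[19,31]
#11 0x6e→b6/s2 MISS; vc=[19,31,10]
#12 0xae→b10/s2 VC-HIT; vc=[19,31,6]
#13 0x66→b6/s2 VC-HIT; vc=[19,31,10]

SEQ = [MISS, L1-HIT, MISS, MISS, VC-HIT, L1-HIT, L1-HIT, L1-HIT, L1-HIT, MISS, L1-HIT, MISS, VC-HIT, VC-HIT]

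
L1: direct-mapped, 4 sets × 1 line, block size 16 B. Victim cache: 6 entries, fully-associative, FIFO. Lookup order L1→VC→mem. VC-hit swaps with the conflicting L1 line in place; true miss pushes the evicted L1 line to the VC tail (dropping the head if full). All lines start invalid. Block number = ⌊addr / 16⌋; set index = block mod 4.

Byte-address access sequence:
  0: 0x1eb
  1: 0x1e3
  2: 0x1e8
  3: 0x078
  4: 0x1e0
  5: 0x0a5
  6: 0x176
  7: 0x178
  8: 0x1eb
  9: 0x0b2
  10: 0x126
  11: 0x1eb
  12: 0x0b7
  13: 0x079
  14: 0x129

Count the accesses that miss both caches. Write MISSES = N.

MISSES = 6

0: 0x1eb (blk 30, set 2) → MISS  vc=[]
1: 0x1e3 (blk 30, set 2) → L1-HIT  vc=[]
2: 0x1e8 (blk 30, set 2) → L1-HIT  vc=[]
3: 0x78 (blk 7, set 3) → MISS  vc=[]
4: 0x1e0 (blk 30, set 2) → L1-HIT  vc=[]
5: 0xa5 (blk 10, set 2) → MISS  vc=[30]
6: 0x176 (blk 23, set 3) → MISS  vc=[30, 7]
7: 0x178 (blk 23, set 3) → L1-HIT  vc=[30, 7]
8: 0x1eb (blk 30, set 2) → VC-HIT  vc=[10, 7]
9: 0xb2 (blk 11, set 3) → MISS  vc=[10, 7, 23]
10: 0x126 (blk 18, set 2) → MISS  vc=[10, 7, 23, 30]
11: 0x1eb (blk 30, set 2) → VC-HIT  vc=[10, 7, 23, 18]
12: 0xb7 (blk 11, set 3) → L1-HIT  vc=[10, 7, 23, 18]
13: 0x79 (blk 7, set 3) → VC-HIT  vc=[10, 11, 23, 18]
14: 0x129 (blk 18, set 2) → VC-HIT  vc=[10, 11, 23, 30]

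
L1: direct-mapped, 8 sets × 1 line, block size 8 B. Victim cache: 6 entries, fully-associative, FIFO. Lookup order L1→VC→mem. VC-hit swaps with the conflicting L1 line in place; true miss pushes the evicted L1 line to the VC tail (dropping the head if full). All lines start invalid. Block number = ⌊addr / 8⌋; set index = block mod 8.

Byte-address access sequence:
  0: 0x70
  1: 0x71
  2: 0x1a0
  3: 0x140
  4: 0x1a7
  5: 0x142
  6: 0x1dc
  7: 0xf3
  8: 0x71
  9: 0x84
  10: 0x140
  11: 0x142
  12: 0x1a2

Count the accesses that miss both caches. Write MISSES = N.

#0 0x70→b14/s6 MISS; vc=[]
#1 0x71→b14/s6 L1-HIT; vc=[]
#2 0x1a0→b52/s4 MISS; vc=[]
#3 0x140→b40/s0 MISS; vc=[]
#4 0x1a7→b52/s4 L1-HIT; vc=[]
#5 0x142→b40/s0 L1-HIT; vc=[]
#6 0x1dc→b59/s3 MISS; vc=[]
#7 0xf3→b30/s6 MISS; vc=[14]
#8 0x71→b14/s6 VC-HIT; vc=[30]
#9 0x84→b16/s0 MISS; vc=[30,40]
#10 0x140→b40/s0 VC-HIT; vc=[30,16]
#11 0x142→b40/s0 L1-HIT; vc=[30,16]
#12 0x1a2→b52/s4 L1-HIT; vc=[30,16]

MISSES = 6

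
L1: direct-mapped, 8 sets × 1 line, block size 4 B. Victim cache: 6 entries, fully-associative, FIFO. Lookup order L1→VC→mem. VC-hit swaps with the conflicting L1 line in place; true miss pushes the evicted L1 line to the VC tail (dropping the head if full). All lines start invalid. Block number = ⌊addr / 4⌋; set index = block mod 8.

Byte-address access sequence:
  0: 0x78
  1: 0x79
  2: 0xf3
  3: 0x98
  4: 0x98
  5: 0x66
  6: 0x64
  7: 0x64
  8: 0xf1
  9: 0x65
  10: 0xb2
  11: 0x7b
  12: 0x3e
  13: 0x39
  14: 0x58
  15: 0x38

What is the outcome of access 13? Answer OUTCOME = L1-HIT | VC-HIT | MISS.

  [0] addr=0x78 blk=30 s=6: MISS | VC []
  [1] addr=0x79 blk=30 s=6: L1-HIT | VC []
  [2] addr=0xf3 blk=60 s=4: MISS | VC []
  [3] addr=0x98 blk=38 s=6: MISS | VC [30]
  [4] addr=0x98 blk=38 s=6: L1-HIT | VC [30]
  [5] addr=0x66 blk=25 s=1: MISS | VC [30]
  [6] addr=0x64 blk=25 s=1: L1-HIT | VC [30]
  [7] addr=0x64 blk=25 s=1: L1-HIT | VC [30]
  [8] addr=0xf1 blk=60 s=4: L1-HIT | VC [30]
  [9] addr=0x65 blk=25 s=1: L1-HIT | VC [30]
  [10] addr=0xb2 blk=44 s=4: MISS | VC [30, 60]
  [11] addr=0x7b blk=30 s=6: VC-HIT | VC [38, 60]
  [12] addr=0x3e blk=15 s=7: MISS | VC [38, 60]
  [13] addr=0x39 blk=14 s=6: MISS | VC [38, 60, 30]
  [14] addr=0x58 blk=22 s=6: MISS | VC [38, 60, 30, 14]
  [15] addr=0x38 blk=14 s=6: VC-HIT | VC [38, 60, 30, 22]

OUTCOME = MISS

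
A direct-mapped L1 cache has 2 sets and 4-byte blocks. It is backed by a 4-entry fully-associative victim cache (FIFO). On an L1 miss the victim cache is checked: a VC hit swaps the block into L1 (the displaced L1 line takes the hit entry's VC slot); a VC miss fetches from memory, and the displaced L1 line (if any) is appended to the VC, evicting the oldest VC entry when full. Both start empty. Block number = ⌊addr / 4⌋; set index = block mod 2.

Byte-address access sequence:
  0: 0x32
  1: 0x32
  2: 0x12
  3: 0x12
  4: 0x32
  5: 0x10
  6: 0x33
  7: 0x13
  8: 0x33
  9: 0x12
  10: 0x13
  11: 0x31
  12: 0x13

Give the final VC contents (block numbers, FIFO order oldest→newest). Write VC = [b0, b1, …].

VC = [12]

0: 0x32 (blk 12, set 0) → MISS  vc=[]
1: 0x32 (blk 12, set 0) → L1-HIT  vc=[]
2: 0x12 (blk 4, set 0) → MISS  vc=[12]
3: 0x12 (blk 4, set 0) → L1-HIT  vc=[12]
4: 0x32 (blk 12, set 0) → VC-HIT  vc=[4]
5: 0x10 (blk 4, set 0) → VC-HIT  vc=[12]
6: 0x33 (blk 12, set 0) → VC-HIT  vc=[4]
7: 0x13 (blk 4, set 0) → VC-HIT  vc=[12]
8: 0x33 (blk 12, set 0) → VC-HIT  vc=[4]
9: 0x12 (blk 4, set 0) → VC-HIT  vc=[12]
10: 0x13 (blk 4, set 0) → L1-HIT  vc=[12]
11: 0x31 (blk 12, set 0) → VC-HIT  vc=[4]
12: 0x13 (blk 4, set 0) → VC-HIT  vc=[12]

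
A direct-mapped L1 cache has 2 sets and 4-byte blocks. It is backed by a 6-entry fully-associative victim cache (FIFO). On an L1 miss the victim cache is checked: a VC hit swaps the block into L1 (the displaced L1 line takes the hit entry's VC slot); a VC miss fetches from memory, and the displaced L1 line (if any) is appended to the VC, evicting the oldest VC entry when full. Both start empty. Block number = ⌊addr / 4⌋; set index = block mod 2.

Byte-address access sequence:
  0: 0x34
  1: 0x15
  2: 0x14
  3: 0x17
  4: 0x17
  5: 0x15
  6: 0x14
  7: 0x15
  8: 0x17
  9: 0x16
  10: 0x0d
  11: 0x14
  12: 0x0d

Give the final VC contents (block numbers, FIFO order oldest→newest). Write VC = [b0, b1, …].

#0 0x34→b13/s1 MISS; vc=[]
#1 0x15→b5/s1 MISS; vc=[13]
#2 0x14→b5/s1 L1-HIT; vc=[13]
#3 0x17→b5/s1 L1-HIT; vc=[13]
#4 0x17→b5/s1 L1-HIT; vc=[13]
#5 0x15→b5/s1 L1-HIT; vc=[13]
#6 0x14→b5/s1 L1-HIT; vc=[13]
#7 0x15→b5/s1 L1-HIT; vc=[13]
#8 0x17→b5/s1 L1-HIT; vc=[13]
#9 0x16→b5/s1 L1-HIT; vc=[13]
#10 0xd→b3/s1 MISS; vc=[13,5]
#11 0x14→b5/s1 VC-HIT; vc=[13,3]
#12 0xd→b3/s1 VC-HIT; vc=[13,5]

VC = [13, 5]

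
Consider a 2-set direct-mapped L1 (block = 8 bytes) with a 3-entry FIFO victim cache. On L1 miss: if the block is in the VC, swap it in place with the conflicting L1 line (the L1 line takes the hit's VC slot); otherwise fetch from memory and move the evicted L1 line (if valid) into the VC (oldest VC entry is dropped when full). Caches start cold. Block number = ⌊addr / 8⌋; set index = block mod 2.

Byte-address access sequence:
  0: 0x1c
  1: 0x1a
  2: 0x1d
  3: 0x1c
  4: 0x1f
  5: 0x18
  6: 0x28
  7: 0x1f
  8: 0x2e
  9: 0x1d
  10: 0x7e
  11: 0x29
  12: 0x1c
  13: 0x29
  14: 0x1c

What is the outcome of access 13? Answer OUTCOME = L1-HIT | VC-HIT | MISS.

OUTCOME = VC-HIT

0: 0x1c (blk 3, set 1) → MISS  vc=[]
1: 0x1a (blk 3, set 1) → L1-HIT  vc=[]
2: 0x1d (blk 3, set 1) → L1-HIT  vc=[]
3: 0x1c (blk 3, set 1) → L1-HIT  vc=[]
4: 0x1f (blk 3, set 1) → L1-HIT  vc=[]
5: 0x18 (blk 3, set 1) → L1-HIT  vc=[]
6: 0x28 (blk 5, set 1) → MISS  vc=[3]
7: 0x1f (blk 3, set 1) → VC-HIT  vc=[5]
8: 0x2e (blk 5, set 1) → VC-HIT  vc=[3]
9: 0x1d (blk 3, set 1) → VC-HIT  vc=[5]
10: 0x7e (blk 15, set 1) → MISS  vc=[5, 3]
11: 0x29 (blk 5, set 1) → VC-HIT  vc=[15, 3]
12: 0x1c (blk 3, set 1) → VC-HIT  vc=[15, 5]
13: 0x29 (blk 5, set 1) → VC-HIT  vc=[15, 3]
14: 0x1c (blk 3, set 1) → VC-HIT  vc=[15, 5]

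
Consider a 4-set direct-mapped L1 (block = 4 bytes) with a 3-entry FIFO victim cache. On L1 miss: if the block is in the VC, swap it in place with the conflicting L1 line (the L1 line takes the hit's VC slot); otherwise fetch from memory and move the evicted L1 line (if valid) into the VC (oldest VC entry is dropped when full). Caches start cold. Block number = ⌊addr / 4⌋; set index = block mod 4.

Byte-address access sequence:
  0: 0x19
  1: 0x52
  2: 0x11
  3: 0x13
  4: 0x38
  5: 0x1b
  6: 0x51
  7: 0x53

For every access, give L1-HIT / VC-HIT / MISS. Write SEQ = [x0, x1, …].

0: 0x19 (blk 6, set 2) → MISS  vc=[]
1: 0x52 (blk 20, set 0) → MISS  vc=[]
2: 0x11 (blk 4, set 0) → MISS  vc=[20]
3: 0x13 (blk 4, set 0) → L1-HIT  vc=[20]
4: 0x38 (blk 14, set 2) → MISS  vc=[20, 6]
5: 0x1b (blk 6, set 2) → VC-HIT  vc=[20, 14]
6: 0x51 (blk 20, set 0) → VC-HIT  vc=[4, 14]
7: 0x53 (blk 20, set 0) → L1-HIT  vc=[4, 14]

SEQ = [MISS, MISS, MISS, L1-HIT, MISS, VC-HIT, VC-HIT, L1-HIT]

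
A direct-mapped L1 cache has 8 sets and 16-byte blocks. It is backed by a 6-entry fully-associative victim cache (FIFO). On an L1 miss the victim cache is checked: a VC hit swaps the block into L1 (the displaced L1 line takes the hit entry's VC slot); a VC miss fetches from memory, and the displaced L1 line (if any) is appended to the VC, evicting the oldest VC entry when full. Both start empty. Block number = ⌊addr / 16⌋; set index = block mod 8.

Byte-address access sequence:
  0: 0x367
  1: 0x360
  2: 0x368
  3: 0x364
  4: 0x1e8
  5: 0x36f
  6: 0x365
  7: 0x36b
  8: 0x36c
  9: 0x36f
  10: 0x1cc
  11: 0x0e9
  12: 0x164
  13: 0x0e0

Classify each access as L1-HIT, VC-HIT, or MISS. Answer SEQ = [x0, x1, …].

SEQ = [MISS, L1-HIT, L1-HIT, L1-HIT, MISS, VC-HIT, L1-HIT, L1-HIT, L1-HIT, L1-HIT, MISS, MISS, MISS, VC-HIT]

#0 0x367→b54/s6 MISS; vc=[]
#1 0x360→b54/s6 L1-HIT; vc=[]
#2 0x368→b54/s6 L1-HIT; vc=[]
#3 0x364→b54/s6 L1-HIT; vc=[]
#4 0x1e8→b30/s6 MISS; vc=[54]
#5 0x36f→b54/s6 VC-HIT; vc=[30]
#6 0x365→b54/s6 L1-HIT; vc=[30]
#7 0x36b→b54/s6 L1-HIT; vc=[30]
#8 0x36c→b54/s6 L1-HIT; vc=[30]
#9 0x36f→b54/s6 L1-HIT; vc=[30]
#10 0x1cc→b28/s4 MISS; vc=[30]
#11 0xe9→b14/s6 MISS; vc=[30,54]
#12 0x164→b22/s6 MISS; vc=[30,54,14]
#13 0xe0→b14/s6 VC-HIT; vc=[30,54,22]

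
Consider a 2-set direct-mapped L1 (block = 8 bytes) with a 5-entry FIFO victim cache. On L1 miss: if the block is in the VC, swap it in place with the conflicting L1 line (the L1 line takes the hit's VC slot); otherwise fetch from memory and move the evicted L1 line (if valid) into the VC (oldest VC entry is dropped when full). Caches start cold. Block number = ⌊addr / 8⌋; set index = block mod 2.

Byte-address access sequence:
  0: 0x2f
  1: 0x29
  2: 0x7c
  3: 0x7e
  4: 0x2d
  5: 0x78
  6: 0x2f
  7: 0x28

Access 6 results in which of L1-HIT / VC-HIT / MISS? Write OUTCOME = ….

OUTCOME = VC-HIT

  [0] addr=0x2f blk=5 s=1: MISS | VC []
  [1] addr=0x29 blk=5 s=1: L1-HIT | VC []
  [2] addr=0x7c blk=15 s=1: MISS | VC [5]
  [3] addr=0x7e blk=15 s=1: L1-HIT | VC [5]
  [4] addr=0x2d blk=5 s=1: VC-HIT | VC [15]
  [5] addr=0x78 blk=15 s=1: VC-HIT | VC [5]
  [6] addr=0x2f blk=5 s=1: VC-HIT | VC [15]
  [7] addr=0x28 blk=5 s=1: L1-HIT | VC [15]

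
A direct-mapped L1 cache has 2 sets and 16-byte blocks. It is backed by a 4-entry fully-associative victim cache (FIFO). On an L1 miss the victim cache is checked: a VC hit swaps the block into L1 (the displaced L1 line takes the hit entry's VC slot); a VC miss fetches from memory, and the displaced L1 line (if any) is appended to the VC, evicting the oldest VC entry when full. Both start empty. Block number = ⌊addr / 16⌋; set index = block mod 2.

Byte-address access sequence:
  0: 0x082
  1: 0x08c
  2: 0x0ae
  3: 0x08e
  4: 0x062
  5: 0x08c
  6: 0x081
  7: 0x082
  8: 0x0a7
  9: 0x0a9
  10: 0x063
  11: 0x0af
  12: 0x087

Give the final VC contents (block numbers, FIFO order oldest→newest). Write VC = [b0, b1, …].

VC = [10, 6]

0: 0x82 (blk 8, set 0) → MISS  vc=[]
1: 0x8c (blk 8, set 0) → L1-HIT  vc=[]
2: 0xae (blk 10, set 0) → MISS  vc=[8]
3: 0x8e (blk 8, set 0) → VC-HIT  vc=[10]
4: 0x62 (blk 6, set 0) → MISS  vc=[10, 8]
5: 0x8c (blk 8, set 0) → VC-HIT  vc=[10, 6]
6: 0x81 (blk 8, set 0) → L1-HIT  vc=[10, 6]
7: 0x82 (blk 8, set 0) → L1-HIT  vc=[10, 6]
8: 0xa7 (blk 10, set 0) → VC-HIT  vc=[8, 6]
9: 0xa9 (blk 10, set 0) → L1-HIT  vc=[8, 6]
10: 0x63 (blk 6, set 0) → VC-HIT  vc=[8, 10]
11: 0xaf (blk 10, set 0) → VC-HIT  vc=[8, 6]
12: 0x87 (blk 8, set 0) → VC-HIT  vc=[10, 6]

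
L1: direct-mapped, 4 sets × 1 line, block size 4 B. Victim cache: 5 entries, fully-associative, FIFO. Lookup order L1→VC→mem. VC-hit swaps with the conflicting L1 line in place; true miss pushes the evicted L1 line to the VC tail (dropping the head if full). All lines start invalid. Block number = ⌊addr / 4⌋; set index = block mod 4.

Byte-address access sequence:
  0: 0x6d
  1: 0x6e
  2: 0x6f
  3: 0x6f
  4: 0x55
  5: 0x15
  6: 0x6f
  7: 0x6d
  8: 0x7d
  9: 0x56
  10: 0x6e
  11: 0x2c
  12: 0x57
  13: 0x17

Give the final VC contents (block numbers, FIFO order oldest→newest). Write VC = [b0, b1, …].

0: 0x6d (blk 27, set 3) → MISS  vc=[]
1: 0x6e (blk 27, set 3) → L1-HIT  vc=[]
2: 0x6f (blk 27, set 3) → L1-HIT  vc=[]
3: 0x6f (blk 27, set 3) → L1-HIT  vc=[]
4: 0x55 (blk 21, set 1) → MISS  vc=[]
5: 0x15 (blk 5, set 1) → MISS  vc=[21]
6: 0x6f (blk 27, set 3) → L1-HIT  vc=[21]
7: 0x6d (blk 27, set 3) → L1-HIT  vc=[21]
8: 0x7d (blk 31, set 3) → MISS  vc=[21, 27]
9: 0x56 (blk 21, set 1) → VC-HIT  vc=[5, 27]
10: 0x6e (blk 27, set 3) → VC-HIT  vc=[5, 31]
11: 0x2c (blk 11, set 3) → MISS  vc=[5, 31, 27]
12: 0x57 (blk 21, set 1) → L1-HIT  vc=[5, 31, 27]
13: 0x17 (blk 5, set 1) → VC-HIT  vc=[21, 31, 27]

VC = [21, 31, 27]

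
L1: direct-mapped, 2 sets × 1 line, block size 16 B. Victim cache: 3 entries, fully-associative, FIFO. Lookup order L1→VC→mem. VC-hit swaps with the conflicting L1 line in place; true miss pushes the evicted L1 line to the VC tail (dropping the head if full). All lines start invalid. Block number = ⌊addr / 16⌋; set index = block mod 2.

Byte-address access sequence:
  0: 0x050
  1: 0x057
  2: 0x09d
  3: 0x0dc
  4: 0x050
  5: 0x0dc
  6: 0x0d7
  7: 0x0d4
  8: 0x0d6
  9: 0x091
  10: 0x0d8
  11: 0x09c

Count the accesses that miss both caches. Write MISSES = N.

0: 0x50 (blk 5, set 1) → MISS  vc=[]
1: 0x57 (blk 5, set 1) → L1-HIT  vc=[]
2: 0x9d (blk 9, set 1) → MISS  vc=[5]
3: 0xdc (blk 13, set 1) → MISS  vc=[5, 9]
4: 0x50 (blk 5, set 1) → VC-HIT  vc=[13, 9]
5: 0xdc (blk 13, set 1) → VC-HIT  vc=[5, 9]
6: 0xd7 (blk 13, set 1) → L1-HIT  vc=[5, 9]
7: 0xd4 (blk 13, set 1) → L1-HIT  vc=[5, 9]
8: 0xd6 (blk 13, set 1) → L1-HIT  vc=[5, 9]
9: 0x91 (blk 9, set 1) → VC-HIT  vc=[5, 13]
10: 0xd8 (blk 13, set 1) → VC-HIT  vc=[5, 9]
11: 0x9c (blk 9, set 1) → VC-HIT  vc=[5, 13]

MISSES = 3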